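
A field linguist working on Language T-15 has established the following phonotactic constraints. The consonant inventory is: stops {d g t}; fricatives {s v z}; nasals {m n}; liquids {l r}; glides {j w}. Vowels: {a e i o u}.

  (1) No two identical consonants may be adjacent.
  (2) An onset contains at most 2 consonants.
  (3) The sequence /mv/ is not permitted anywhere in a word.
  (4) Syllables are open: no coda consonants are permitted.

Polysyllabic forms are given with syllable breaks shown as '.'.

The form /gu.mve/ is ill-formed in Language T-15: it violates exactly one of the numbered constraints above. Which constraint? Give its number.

3

/gu.mve/: contains banned sequence /mv/.
This is a violation of constraint 3: "The sequence /mv/ is not permitted anywhere in a word."
The remaining constraints (1, 2, 4) are satisfied.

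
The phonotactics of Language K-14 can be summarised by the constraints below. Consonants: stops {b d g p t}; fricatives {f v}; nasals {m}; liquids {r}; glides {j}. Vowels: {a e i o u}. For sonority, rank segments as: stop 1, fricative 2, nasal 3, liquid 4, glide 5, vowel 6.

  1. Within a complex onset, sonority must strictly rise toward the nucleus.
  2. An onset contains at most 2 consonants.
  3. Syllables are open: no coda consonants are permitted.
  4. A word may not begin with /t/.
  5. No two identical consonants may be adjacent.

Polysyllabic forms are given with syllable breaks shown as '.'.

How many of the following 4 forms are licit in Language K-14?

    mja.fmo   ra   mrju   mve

mja.fmo — σ1 onset /mj/ (3→5 rises), coda /∅/ ok; σ2 onset /fm/ (2→3 rises), coda /∅/ ok → licit
ra — σ1 onset /r/, coda /∅/ ok → licit
mrju — violates constraint 2: syllable 1 onset /mrj/ has 3 consonants (> 2) → illicit
mve — violates constraint 1: syllable 1 onset /mv/: /m/ (nasal, 3) → /v/ (fricative, 2) does not rise → illicit
Licit: mja.fmo, ra → 2.

2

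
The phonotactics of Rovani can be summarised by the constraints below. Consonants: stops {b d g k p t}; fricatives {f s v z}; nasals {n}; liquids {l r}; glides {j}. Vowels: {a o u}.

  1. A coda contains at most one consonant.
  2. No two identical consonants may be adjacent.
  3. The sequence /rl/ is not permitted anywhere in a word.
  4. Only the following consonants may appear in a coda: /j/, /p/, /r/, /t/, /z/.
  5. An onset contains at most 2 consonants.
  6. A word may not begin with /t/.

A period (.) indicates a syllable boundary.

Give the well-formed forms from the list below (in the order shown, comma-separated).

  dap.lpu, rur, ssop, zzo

dap.lpu — σ1 onset /d/, coda /p/ ok; σ2 onset /lp/ (2C), coda /∅/ ok → well-formed
rur — σ1 onset /r/, coda /r/ ok → well-formed
ssop — violates constraint 2: adjacent identical consonants /ss/ → ill-formed
zzo — violates constraint 2: adjacent identical consonants /zz/ → ill-formed

dap.lpu, rur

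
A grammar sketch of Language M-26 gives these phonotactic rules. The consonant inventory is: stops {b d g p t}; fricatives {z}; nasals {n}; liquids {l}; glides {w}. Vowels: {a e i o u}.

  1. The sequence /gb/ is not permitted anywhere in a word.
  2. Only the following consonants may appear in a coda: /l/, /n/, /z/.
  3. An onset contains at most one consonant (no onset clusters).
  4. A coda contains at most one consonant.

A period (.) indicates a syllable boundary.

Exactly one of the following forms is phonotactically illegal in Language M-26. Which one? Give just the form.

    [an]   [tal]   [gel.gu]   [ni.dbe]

[ni.dbe]

[an] — σ1 onset /∅/, coda /n/ ok → phonotactically legal
[tal] — σ1 onset /t/, coda /l/ ok → phonotactically legal
[gel.gu] — σ1 onset /g/, coda /l/ ok; σ2 onset /g/, coda /∅/ ok → phonotactically legal
[ni.dbe] — violates constraint 3: syllable 2 onset /db/ has 2 consonants (> 1) → phonotactically illegal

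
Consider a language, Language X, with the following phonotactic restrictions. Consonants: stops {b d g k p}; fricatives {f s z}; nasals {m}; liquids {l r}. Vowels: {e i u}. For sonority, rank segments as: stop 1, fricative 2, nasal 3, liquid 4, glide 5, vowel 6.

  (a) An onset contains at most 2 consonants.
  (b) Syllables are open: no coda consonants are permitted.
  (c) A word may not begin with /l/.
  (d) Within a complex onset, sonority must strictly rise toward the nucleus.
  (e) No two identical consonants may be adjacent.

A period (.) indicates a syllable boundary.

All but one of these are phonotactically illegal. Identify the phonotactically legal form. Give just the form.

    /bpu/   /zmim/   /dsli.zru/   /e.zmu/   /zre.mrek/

/e.zmu/

/bpu/ — violates constraint (d): syllable 1 onset /bp/: /b/ (stop, 1) → /p/ (stop, 1) does not rise → phonotactically illegal
/zmim/ — violates constraint (b): syllable 1 coda /m/ has 1 consonant (> 0) → phonotactically illegal
/dsli.zru/ — violates constraint (a): syllable 1 onset /dsl/ has 3 consonants (> 2) → phonotactically illegal
/e.zmu/ — σ1 onset /∅/, coda /∅/ ok; σ2 onset /zm/ (2→3 rises), coda /∅/ ok → phonotactically legal
/zre.mrek/ — violates constraint (b): syllable 2 coda /k/ has 1 consonant (> 0) → phonotactically illegal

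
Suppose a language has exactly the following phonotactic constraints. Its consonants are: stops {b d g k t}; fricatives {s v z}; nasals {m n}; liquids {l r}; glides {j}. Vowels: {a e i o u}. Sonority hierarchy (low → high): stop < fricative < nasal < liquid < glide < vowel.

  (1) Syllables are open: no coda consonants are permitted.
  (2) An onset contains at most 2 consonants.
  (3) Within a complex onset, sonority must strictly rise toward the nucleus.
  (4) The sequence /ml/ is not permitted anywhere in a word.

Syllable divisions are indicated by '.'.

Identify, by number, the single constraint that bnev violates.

1

bnev: syllable 1 coda /v/ has 1 consonant (> 0).
This is a violation of constraint 1: "Syllables are open: no coda consonants are permitted."
The remaining constraints (2, 3, 4) are satisfied.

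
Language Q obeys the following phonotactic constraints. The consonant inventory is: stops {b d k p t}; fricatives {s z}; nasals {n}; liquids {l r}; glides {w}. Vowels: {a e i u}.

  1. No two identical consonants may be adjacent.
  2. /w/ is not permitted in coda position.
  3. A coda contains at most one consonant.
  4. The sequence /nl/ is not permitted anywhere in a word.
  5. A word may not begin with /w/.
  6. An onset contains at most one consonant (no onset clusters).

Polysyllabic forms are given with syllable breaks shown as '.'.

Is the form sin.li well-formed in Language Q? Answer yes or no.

no

sin.li — violates constraint 4: contains banned sequence /nl/ → ill-formed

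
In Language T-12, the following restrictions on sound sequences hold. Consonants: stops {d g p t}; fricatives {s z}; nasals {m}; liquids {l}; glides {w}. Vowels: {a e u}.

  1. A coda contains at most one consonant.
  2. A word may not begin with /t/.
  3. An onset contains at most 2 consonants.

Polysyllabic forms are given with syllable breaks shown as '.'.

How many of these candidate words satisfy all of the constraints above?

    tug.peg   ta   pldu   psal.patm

tug.peg — violates constraint 2: word begins with /t/ → illicit
ta — violates constraint 2: word begins with /t/ → illicit
pldu — violates constraint 3: syllable 1 onset /pld/ has 3 consonants (> 2) → illicit
psal.patm — violates constraint 1: syllable 2 coda /tm/ has 2 consonants (> 1) → illicit
No form is licit → 0.

0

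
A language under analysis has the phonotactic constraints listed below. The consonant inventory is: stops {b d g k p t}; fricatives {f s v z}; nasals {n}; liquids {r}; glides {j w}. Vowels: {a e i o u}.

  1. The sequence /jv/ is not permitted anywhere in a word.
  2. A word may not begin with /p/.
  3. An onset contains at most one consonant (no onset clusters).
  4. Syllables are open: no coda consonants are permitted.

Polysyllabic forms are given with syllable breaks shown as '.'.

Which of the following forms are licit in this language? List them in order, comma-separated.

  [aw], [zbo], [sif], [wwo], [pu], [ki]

[ki]

[aw] — violates constraint 4: syllable 1 coda /w/ has 1 consonant (> 0) → illicit
[zbo] — violates constraint 3: syllable 1 onset /zb/ has 2 consonants (> 1) → illicit
[sif] — violates constraint 4: syllable 1 coda /f/ has 1 consonant (> 0) → illicit
[wwo] — violates constraint 3: syllable 1 onset /ww/ has 2 consonants (> 1) → illicit
[pu] — violates constraint 2: word begins with /p/ → illicit
[ki] — σ1 onset /k/, coda /∅/ ok → licit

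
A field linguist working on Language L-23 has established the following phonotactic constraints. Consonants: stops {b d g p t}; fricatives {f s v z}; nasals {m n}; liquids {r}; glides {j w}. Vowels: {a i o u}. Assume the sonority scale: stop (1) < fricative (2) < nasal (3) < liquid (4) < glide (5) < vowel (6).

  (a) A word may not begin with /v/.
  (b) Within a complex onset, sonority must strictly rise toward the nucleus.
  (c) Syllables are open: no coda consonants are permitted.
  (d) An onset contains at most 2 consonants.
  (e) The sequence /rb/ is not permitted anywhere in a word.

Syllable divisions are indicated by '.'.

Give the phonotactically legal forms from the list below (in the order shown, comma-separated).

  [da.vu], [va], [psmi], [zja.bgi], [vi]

[da.vu] — σ1 onset /d/, coda /∅/ ok; σ2 onset /v/, coda /∅/ ok → phonotactically legal
[va] — violates constraint (a): word begins with /v/ → phonotactically illegal
[psmi] — violates constraint (d): syllable 1 onset /psm/ has 3 consonants (> 2) → phonotactically illegal
[zja.bgi] — violates constraint (b): syllable 2 onset /bg/: /b/ (stop, 1) → /g/ (stop, 1) does not rise → phonotactically illegal
[vi] — violates constraint (a): word begins with /v/ → phonotactically illegal

[da.vu]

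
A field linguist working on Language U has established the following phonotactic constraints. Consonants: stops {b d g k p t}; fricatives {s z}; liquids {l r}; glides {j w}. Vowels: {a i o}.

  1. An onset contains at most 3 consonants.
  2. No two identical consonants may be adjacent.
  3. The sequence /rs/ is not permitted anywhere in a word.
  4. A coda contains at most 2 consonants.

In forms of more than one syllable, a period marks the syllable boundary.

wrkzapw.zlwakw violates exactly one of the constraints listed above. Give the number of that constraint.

wrkzapw.zlwakw: syllable 1 onset /wrkz/ has 4 consonants (> 3).
This is a violation of constraint 1: "An onset contains at most 3 consonants."
The remaining constraints (2, 3, 4) are satisfied.

1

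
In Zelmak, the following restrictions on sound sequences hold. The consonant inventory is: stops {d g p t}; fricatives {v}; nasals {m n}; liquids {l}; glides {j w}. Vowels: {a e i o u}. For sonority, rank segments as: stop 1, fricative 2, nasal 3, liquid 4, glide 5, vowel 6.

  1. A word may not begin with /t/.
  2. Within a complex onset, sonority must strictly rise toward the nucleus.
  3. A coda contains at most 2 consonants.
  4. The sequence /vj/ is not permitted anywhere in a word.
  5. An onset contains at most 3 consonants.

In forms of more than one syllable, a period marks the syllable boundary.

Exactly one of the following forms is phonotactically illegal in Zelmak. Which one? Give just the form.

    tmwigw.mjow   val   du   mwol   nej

tmwigw.mjow

tmwigw.mjow — violates constraint 1: word begins with /t/ → phonotactically illegal
val — σ1 onset /v/, coda /l/ ok → phonotactically legal
du — σ1 onset /d/, coda /∅/ ok → phonotactically legal
mwol — σ1 onset /mw/ (3→5 rises), coda /l/ ok → phonotactically legal
nej — σ1 onset /n/, coda /j/ ok → phonotactically legal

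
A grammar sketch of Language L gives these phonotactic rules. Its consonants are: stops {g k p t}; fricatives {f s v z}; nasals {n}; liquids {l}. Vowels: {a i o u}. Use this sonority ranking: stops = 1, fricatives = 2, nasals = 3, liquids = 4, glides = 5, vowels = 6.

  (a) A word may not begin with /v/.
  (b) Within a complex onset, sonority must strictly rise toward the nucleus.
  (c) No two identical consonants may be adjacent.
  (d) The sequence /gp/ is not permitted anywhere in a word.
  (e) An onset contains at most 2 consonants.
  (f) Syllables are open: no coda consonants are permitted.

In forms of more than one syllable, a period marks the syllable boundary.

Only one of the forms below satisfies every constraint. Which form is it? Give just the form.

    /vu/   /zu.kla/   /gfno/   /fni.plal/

/vu/ — violates constraint (a): word begins with /v/ → phonotactically illegal
/zu.kla/ — σ1 onset /z/, coda /∅/ ok; σ2 onset /kl/ (1→4 rises), coda /∅/ ok → phonotactically legal
/gfno/ — violates constraint (e): syllable 1 onset /gfn/ has 3 consonants (> 2) → phonotactically illegal
/fni.plal/ — violates constraint (f): syllable 2 coda /l/ has 1 consonant (> 0) → phonotactically illegal

/zu.kla/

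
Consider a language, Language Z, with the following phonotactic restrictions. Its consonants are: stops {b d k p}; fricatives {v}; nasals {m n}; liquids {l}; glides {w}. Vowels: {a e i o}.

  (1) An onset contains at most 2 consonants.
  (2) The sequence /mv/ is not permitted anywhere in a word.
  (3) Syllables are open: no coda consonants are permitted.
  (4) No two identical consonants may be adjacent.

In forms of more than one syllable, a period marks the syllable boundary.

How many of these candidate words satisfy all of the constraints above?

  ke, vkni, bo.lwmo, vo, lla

2

ke — σ1 onset /k/, coda /∅/ ok → well-formed
vkni — violates constraint 1: syllable 1 onset /vkn/ has 3 consonants (> 2) → ill-formed
bo.lwmo — violates constraint 1: syllable 2 onset /lwm/ has 3 consonants (> 2) → ill-formed
vo — σ1 onset /v/, coda /∅/ ok → well-formed
lla — violates constraint 4: adjacent identical consonants /ll/ → ill-formed
Well-formed: ke, vo → 2.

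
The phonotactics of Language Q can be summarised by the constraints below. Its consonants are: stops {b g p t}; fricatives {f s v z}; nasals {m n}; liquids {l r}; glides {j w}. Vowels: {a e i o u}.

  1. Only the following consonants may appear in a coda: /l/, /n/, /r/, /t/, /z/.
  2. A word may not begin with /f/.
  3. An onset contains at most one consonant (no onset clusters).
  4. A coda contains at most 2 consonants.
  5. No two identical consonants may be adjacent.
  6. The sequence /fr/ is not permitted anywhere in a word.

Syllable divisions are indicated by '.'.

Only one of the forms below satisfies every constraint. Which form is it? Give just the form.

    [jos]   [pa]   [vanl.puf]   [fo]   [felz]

[pa]

[jos] — violates constraint 1: syllable 1 coda contains /s/, which is not a licensed coda consonant → illicit
[pa] — σ1 onset /p/, coda /∅/ ok → licit
[vanl.puf] — violates constraint 1: syllable 2 coda contains /f/, which is not a licensed coda consonant → illicit
[fo] — violates constraint 2: word begins with /f/ → illicit
[felz] — violates constraint 2: word begins with /f/ → illicit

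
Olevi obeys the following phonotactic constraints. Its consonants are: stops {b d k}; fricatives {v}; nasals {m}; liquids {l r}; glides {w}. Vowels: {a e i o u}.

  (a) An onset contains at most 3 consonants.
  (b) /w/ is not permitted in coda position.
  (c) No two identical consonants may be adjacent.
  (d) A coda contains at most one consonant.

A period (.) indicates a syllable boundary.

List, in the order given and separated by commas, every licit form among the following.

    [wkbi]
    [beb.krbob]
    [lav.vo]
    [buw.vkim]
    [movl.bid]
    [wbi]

[wkbi] — σ1 onset /wkb/ (3C), coda /∅/ ok → licit
[beb.krbob] — σ1 onset /b/, coda /b/ ok; σ2 onset /krb/ (3C), coda /b/ ok → licit
[lav.vo] — violates constraint (c): adjacent identical consonants /vv/ → illicit
[buw.vkim] — violates constraint (b): syllable 1 coda contains /w/ → illicit
[movl.bid] — violates constraint (d): syllable 1 coda /vl/ has 2 consonants (> 1) → illicit
[wbi] — σ1 onset /wb/ (2C), coda /∅/ ok → licit

[wkbi], [beb.krbob], [wbi]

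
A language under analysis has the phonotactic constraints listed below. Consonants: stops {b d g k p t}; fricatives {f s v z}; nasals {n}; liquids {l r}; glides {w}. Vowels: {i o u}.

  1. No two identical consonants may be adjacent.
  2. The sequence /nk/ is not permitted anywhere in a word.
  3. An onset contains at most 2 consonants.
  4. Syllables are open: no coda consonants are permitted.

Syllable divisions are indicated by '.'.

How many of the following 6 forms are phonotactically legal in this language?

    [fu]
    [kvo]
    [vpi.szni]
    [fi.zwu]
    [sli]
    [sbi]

[fu] — σ1 onset /f/, coda /∅/ ok → phonotactically legal
[kvo] — σ1 onset /kv/ (2C), coda /∅/ ok → phonotactically legal
[vpi.szni] — violates constraint 3: syllable 2 onset /szn/ has 3 consonants (> 2) → phonotactically illegal
[fi.zwu] — σ1 onset /f/, coda /∅/ ok; σ2 onset /zw/ (2C), coda /∅/ ok → phonotactically legal
[sli] — σ1 onset /sl/ (2C), coda /∅/ ok → phonotactically legal
[sbi] — σ1 onset /sb/ (2C), coda /∅/ ok → phonotactically legal
Phonotactically legal: [fu], [kvo], [fi.zwu], [sli], [sbi] → 5.

5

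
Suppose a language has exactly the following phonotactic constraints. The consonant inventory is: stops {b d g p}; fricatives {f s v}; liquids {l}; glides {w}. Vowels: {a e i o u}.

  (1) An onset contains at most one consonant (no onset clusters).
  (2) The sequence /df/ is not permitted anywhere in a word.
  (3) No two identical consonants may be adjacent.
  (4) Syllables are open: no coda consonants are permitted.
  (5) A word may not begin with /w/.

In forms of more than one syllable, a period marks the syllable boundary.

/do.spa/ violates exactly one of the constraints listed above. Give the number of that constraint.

/do.spa/: syllable 2 onset /sp/ has 2 consonants (> 1).
This is a violation of constraint 1: "An onset contains at most one consonant (no onset clusters)."
The remaining constraints (2, 3, 4, 5) are satisfied.

1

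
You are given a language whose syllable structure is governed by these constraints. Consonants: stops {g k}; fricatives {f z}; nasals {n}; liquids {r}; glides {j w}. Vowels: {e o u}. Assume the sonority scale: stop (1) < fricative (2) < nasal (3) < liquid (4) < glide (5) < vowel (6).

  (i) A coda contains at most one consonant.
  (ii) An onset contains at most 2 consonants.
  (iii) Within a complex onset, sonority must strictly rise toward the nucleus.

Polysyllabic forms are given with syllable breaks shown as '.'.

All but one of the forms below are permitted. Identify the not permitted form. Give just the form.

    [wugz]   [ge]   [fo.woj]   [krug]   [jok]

[wugz] — violates constraint (i): syllable 1 coda /gz/ has 2 consonants (> 1) → not permitted
[ge] — σ1 onset /g/, coda /∅/ ok → permitted
[fo.woj] — σ1 onset /f/, coda /∅/ ok; σ2 onset /w/, coda /j/ ok → permitted
[krug] — σ1 onset /kr/ (1→4 rises), coda /g/ ok → permitted
[jok] — σ1 onset /j/, coda /k/ ok → permitted

[wugz]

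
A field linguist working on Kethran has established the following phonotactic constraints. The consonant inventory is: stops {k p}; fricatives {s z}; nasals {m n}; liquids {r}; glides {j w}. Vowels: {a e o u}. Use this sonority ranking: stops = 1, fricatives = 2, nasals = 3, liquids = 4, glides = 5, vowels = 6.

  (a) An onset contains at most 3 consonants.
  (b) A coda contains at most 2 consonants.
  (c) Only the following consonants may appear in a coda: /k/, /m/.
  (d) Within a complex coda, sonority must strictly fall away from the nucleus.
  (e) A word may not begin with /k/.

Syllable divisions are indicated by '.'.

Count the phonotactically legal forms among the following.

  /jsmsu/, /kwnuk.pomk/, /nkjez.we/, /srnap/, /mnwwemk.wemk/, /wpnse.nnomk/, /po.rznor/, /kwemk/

0

/jsmsu/ — violates constraint (a): syllable 1 onset /jsms/ has 4 consonants (> 3) → phonotactically illegal
/kwnuk.pomk/ — violates constraint (e): word begins with /k/ → phonotactically illegal
/nkjez.we/ — violates constraint (c): syllable 1 coda contains /z/, which is not a licensed coda consonant → phonotactically illegal
/srnap/ — violates constraint (c): syllable 1 coda contains /p/, which is not a licensed coda consonant → phonotactically illegal
/mnwwemk.wemk/ — violates constraint (a): syllable 1 onset /mnww/ has 4 consonants (> 3) → phonotactically illegal
/wpnse.nnomk/ — violates constraint (a): syllable 1 onset /wpns/ has 4 consonants (> 3) → phonotactically illegal
/po.rznor/ — violates constraint (c): syllable 2 coda contains /r/, which is not a licensed coda consonant → phonotactically illegal
/kwemk/ — violates constraint (e): word begins with /k/ → phonotactically illegal
No form is phonotactically legal → 0.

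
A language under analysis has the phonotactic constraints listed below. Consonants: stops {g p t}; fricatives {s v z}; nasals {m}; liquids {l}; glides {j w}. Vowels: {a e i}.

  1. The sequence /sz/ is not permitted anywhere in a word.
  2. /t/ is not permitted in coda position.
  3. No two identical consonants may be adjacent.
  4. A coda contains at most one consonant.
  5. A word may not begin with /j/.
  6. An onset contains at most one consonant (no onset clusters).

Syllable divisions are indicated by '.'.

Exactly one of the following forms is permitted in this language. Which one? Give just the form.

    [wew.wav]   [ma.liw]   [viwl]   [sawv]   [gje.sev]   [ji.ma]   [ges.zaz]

[wew.wav] — violates constraint 3: adjacent identical consonants /ww/ → not permitted
[ma.liw] — σ1 onset /m/, coda /∅/ ok; σ2 onset /l/, coda /w/ ok → permitted
[viwl] — violates constraint 4: syllable 1 coda /wl/ has 2 consonants (> 1) → not permitted
[sawv] — violates constraint 4: syllable 1 coda /wv/ has 2 consonants (> 1) → not permitted
[gje.sev] — violates constraint 6: syllable 1 onset /gj/ has 2 consonants (> 1) → not permitted
[ji.ma] — violates constraint 5: word begins with /j/ → not permitted
[ges.zaz] — violates constraint 1: contains banned sequence /sz/ → not permitted

[ma.liw]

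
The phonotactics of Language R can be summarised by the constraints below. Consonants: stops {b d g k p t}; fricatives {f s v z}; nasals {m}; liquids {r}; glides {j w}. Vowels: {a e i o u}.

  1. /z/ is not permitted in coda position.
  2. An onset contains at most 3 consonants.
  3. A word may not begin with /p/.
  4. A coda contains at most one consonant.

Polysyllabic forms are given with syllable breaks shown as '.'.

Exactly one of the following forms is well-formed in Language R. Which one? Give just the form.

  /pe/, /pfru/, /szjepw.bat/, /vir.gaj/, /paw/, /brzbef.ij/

/vir.gaj/

/pe/ — violates constraint 3: word begins with /p/ → ill-formed
/pfru/ — violates constraint 3: word begins with /p/ → ill-formed
/szjepw.bat/ — violates constraint 4: syllable 1 coda /pw/ has 2 consonants (> 1) → ill-formed
/vir.gaj/ — σ1 onset /v/, coda /r/ ok; σ2 onset /g/, coda /j/ ok → well-formed
/paw/ — violates constraint 3: word begins with /p/ → ill-formed
/brzbef.ij/ — violates constraint 2: syllable 1 onset /brzb/ has 4 consonants (> 3) → ill-formed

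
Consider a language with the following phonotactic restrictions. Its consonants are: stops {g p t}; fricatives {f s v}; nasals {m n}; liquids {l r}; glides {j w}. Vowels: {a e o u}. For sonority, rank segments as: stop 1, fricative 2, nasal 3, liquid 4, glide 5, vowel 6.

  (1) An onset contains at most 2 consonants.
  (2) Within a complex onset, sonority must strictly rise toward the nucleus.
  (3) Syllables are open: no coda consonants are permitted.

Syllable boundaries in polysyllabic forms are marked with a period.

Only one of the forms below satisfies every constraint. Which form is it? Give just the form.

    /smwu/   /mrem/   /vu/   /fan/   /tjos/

/vu/

/smwu/ — violates constraint 1: syllable 1 onset /smw/ has 3 consonants (> 2) → illicit
/mrem/ — violates constraint 3: syllable 1 coda /m/ has 1 consonant (> 0) → illicit
/vu/ — σ1 onset /v/, coda /∅/ ok → licit
/fan/ — violates constraint 3: syllable 1 coda /n/ has 1 consonant (> 0) → illicit
/tjos/ — violates constraint 3: syllable 1 coda /s/ has 1 consonant (> 0) → illicit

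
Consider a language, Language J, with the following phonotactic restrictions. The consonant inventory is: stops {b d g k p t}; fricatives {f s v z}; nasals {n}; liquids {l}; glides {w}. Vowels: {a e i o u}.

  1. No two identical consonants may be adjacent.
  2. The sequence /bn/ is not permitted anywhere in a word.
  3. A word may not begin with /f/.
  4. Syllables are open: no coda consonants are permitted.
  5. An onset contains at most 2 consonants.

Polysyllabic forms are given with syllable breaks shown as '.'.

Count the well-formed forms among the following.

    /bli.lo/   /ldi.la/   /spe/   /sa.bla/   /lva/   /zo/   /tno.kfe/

/bli.lo/ — σ1 onset /bl/ (2C), coda /∅/ ok; σ2 onset /l/, coda /∅/ ok → well-formed
/ldi.la/ — σ1 onset /ld/ (2C), coda /∅/ ok; σ2 onset /l/, coda /∅/ ok → well-formed
/spe/ — σ1 onset /sp/ (2C), coda /∅/ ok → well-formed
/sa.bla/ — σ1 onset /s/, coda /∅/ ok; σ2 onset /bl/ (2C), coda /∅/ ok → well-formed
/lva/ — σ1 onset /lv/ (2C), coda /∅/ ok → well-formed
/zo/ — σ1 onset /z/, coda /∅/ ok → well-formed
/tno.kfe/ — σ1 onset /tn/ (2C), coda /∅/ ok; σ2 onset /kf/ (2C), coda /∅/ ok → well-formed
Well-formed: /bli.lo/, /ldi.la/, /spe/, /sa.bla/, /lva/, /zo/, /tno.kfe/ → 7.

7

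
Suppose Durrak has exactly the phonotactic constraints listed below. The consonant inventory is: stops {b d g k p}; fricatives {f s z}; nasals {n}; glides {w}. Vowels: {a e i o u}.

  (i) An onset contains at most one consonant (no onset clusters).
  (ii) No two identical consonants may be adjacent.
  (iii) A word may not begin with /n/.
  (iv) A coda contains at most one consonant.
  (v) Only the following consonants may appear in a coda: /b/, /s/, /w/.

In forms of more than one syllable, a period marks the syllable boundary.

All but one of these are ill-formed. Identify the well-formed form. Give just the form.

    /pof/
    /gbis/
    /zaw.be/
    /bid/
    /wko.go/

/zaw.be/

/pof/ — violates constraint (v): syllable 1 coda contains /f/, which is not a licensed coda consonant → ill-formed
/gbis/ — violates constraint (i): syllable 1 onset /gb/ has 2 consonants (> 1) → ill-formed
/zaw.be/ — σ1 onset /z/, coda /w/ ok; σ2 onset /b/, coda /∅/ ok → well-formed
/bid/ — violates constraint (v): syllable 1 coda contains /d/, which is not a licensed coda consonant → ill-formed
/wko.go/ — violates constraint (i): syllable 1 onset /wk/ has 2 consonants (> 1) → ill-formed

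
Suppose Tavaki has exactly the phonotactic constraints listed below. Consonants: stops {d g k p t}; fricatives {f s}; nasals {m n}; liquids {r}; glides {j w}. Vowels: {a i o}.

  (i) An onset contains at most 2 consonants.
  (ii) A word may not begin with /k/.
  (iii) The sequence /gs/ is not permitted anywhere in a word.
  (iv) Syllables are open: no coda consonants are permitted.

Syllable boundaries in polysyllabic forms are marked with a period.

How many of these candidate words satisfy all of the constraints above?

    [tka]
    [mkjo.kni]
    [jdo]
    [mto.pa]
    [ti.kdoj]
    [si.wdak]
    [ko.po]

3

[tka] — σ1 onset /tk/ (2C), coda /∅/ ok → licit
[mkjo.kni] — violates constraint (i): syllable 1 onset /mkj/ has 3 consonants (> 2) → illicit
[jdo] — σ1 onset /jd/ (2C), coda /∅/ ok → licit
[mto.pa] — σ1 onset /mt/ (2C), coda /∅/ ok; σ2 onset /p/, coda /∅/ ok → licit
[ti.kdoj] — violates constraint (iv): syllable 2 coda /j/ has 1 consonant (> 0) → illicit
[si.wdak] — violates constraint (iv): syllable 2 coda /k/ has 1 consonant (> 0) → illicit
[ko.po] — violates constraint (ii): word begins with /k/ → illicit
Licit: [tka], [jdo], [mto.pa] → 3.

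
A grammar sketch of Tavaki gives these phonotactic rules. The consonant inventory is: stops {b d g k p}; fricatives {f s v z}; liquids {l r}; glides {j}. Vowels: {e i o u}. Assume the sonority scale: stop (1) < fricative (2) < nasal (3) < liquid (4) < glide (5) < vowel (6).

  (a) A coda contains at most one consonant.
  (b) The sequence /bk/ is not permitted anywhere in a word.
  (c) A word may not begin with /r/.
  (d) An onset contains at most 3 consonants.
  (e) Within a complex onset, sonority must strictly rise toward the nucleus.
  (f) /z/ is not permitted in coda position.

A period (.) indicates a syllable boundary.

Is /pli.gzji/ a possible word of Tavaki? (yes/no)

yes

/pli.gzji/ — σ1 onset /pl/ (1→4 rises), coda /∅/ ok; σ2 onset /gzj/ (1→2→5 rises), coda /∅/ ok → permitted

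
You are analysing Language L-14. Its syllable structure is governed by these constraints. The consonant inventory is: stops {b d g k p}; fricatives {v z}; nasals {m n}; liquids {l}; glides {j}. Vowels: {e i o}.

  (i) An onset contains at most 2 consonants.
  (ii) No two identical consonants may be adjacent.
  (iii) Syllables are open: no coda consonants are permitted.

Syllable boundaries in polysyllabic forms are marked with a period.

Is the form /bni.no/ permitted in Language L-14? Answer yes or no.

/bni.no/ — σ1 onset /bn/ (2C), coda /∅/ ok; σ2 onset /n/, coda /∅/ ok → permitted

yes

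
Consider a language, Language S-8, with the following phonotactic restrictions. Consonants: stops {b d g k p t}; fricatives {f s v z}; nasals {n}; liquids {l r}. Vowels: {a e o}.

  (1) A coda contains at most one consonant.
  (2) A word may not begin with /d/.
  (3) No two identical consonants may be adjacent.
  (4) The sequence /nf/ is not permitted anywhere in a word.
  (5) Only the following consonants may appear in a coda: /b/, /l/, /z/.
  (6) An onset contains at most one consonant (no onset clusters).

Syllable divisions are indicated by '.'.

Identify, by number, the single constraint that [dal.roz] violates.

2

[dal.roz]: word begins with /d/.
This is a violation of constraint 2: "A word may not begin with /d/."
The remaining constraints (1, 3, 4, 5, 6) are satisfied.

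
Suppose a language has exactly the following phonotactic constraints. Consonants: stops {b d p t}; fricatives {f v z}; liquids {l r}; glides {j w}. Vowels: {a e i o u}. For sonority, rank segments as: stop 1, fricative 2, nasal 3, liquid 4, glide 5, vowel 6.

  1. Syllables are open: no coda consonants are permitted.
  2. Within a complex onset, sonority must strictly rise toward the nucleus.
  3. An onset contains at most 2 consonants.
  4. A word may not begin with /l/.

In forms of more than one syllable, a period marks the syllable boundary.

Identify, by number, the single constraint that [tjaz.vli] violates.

1

[tjaz.vli]: syllable 1 coda /z/ has 1 consonant (> 0).
This is a violation of constraint 1: "Syllables are open: no coda consonants are permitted."
The remaining constraints (2, 3, 4) are satisfied.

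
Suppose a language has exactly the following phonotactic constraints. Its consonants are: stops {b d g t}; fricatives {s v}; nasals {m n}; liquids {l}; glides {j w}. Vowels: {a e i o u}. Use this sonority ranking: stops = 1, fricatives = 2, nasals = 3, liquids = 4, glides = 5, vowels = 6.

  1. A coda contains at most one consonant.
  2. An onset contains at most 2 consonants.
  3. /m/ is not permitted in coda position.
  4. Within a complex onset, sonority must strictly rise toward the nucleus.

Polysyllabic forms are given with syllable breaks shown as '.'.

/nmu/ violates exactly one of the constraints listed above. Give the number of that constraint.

4

/nmu/: syllable 1 onset /nm/: /n/ (nasal, 3) → /m/ (nasal, 3) does not rise.
This is a violation of constraint 4: "Within a complex onset, sonority must strictly rise toward the nucleus."
The remaining constraints (1, 2, 3) are satisfied.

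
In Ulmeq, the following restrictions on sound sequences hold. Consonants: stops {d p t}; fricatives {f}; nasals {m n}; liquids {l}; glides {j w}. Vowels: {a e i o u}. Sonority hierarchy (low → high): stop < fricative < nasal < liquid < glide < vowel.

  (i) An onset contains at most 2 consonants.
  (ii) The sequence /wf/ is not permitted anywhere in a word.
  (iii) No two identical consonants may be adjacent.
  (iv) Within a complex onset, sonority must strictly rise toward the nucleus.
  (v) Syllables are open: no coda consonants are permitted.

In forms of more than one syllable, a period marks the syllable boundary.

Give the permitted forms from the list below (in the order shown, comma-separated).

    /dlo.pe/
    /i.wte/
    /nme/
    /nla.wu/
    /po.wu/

/dlo.pe/ — σ1 onset /dl/ (1→4 rises), coda /∅/ ok; σ2 onset /p/, coda /∅/ ok → permitted
/i.wte/ — violates constraint (iv): syllable 2 onset /wt/: /w/ (glide, 5) → /t/ (stop, 1) does not rise → not permitted
/nme/ — violates constraint (iv): syllable 1 onset /nm/: /n/ (nasal, 3) → /m/ (nasal, 3) does not rise → not permitted
/nla.wu/ — σ1 onset /nl/ (3→4 rises), coda /∅/ ok; σ2 onset /w/, coda /∅/ ok → permitted
/po.wu/ — σ1 onset /p/, coda /∅/ ok; σ2 onset /w/, coda /∅/ ok → permitted

/dlo.pe/, /nla.wu/, /po.wu/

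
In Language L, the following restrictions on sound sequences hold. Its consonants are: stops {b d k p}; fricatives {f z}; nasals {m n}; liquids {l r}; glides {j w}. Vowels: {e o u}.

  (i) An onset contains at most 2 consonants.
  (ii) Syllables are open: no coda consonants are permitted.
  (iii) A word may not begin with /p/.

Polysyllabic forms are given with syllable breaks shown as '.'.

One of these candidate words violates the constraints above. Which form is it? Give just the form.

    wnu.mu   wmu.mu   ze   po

wnu.mu — σ1 onset /wn/ (2C), coda /∅/ ok; σ2 onset /m/, coda /∅/ ok → permitted
wmu.mu — σ1 onset /wm/ (2C), coda /∅/ ok; σ2 onset /m/, coda /∅/ ok → permitted
ze — σ1 onset /z/, coda /∅/ ok → permitted
po — violates constraint (iii): word begins with /p/ → not permitted

po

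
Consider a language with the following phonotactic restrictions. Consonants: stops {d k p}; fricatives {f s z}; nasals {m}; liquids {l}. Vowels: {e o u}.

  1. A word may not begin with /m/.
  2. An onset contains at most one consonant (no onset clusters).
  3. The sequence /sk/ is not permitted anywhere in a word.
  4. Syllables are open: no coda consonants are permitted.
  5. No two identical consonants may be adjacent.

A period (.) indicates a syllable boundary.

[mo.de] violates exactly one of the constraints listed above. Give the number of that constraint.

[mo.de]: word begins with /m/.
This is a violation of constraint 1: "A word may not begin with /m/."
The remaining constraints (2, 3, 4, 5) are satisfied.

1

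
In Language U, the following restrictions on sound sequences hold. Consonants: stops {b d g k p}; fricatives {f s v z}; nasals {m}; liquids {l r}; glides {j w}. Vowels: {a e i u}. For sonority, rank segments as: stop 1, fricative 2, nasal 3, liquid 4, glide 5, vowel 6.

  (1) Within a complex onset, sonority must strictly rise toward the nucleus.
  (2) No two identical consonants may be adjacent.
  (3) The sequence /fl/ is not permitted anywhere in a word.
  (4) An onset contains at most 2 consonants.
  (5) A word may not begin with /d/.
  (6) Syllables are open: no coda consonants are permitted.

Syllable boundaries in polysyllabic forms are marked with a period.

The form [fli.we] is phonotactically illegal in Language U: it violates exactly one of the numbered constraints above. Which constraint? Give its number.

3

[fli.we]: contains banned sequence /fl/.
This is a violation of constraint 3: "The sequence /fl/ is not permitted anywhere in a word."
The remaining constraints (1, 2, 4, 5, 6) are satisfied.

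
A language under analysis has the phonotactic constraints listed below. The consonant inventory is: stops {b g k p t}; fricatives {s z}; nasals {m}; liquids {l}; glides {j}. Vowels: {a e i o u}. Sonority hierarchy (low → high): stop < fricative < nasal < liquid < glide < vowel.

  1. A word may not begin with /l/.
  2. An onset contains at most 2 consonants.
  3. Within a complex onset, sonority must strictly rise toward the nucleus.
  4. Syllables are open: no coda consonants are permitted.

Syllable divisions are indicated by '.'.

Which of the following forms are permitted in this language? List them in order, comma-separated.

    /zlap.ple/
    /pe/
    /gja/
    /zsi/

/zlap.ple/ — violates constraint 4: syllable 1 coda /p/ has 1 consonant (> 0) → not permitted
/pe/ — σ1 onset /p/, coda /∅/ ok → permitted
/gja/ — σ1 onset /gj/ (1→5 rises), coda /∅/ ok → permitted
/zsi/ — violates constraint 3: syllable 1 onset /zs/: /z/ (fricative, 2) → /s/ (fricative, 2) does not rise → not permitted

/pe/, /gja/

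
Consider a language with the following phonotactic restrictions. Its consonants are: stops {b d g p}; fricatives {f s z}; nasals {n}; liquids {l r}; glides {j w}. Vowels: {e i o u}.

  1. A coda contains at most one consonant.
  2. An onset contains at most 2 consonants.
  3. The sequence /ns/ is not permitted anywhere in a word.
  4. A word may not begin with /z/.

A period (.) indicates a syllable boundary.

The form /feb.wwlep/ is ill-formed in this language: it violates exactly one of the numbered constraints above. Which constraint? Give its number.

2

/feb.wwlep/: syllable 2 onset /wwl/ has 3 consonants (> 2).
This is a violation of constraint 2: "An onset contains at most 2 consonants."
The remaining constraints (1, 3, 4) are satisfied.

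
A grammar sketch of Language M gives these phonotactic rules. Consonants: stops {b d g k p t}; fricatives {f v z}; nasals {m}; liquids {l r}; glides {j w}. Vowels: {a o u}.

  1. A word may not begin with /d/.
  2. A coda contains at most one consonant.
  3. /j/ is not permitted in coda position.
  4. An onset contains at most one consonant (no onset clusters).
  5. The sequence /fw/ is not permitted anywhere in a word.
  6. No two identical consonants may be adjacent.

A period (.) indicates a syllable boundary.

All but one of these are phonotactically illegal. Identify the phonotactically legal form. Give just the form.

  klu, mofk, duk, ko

ko

klu — violates constraint 4: syllable 1 onset /kl/ has 2 consonants (> 1) → phonotactically illegal
mofk — violates constraint 2: syllable 1 coda /fk/ has 2 consonants (> 1) → phonotactically illegal
duk — violates constraint 1: word begins with /d/ → phonotactically illegal
ko — σ1 onset /k/, coda /∅/ ok → phonotactically legal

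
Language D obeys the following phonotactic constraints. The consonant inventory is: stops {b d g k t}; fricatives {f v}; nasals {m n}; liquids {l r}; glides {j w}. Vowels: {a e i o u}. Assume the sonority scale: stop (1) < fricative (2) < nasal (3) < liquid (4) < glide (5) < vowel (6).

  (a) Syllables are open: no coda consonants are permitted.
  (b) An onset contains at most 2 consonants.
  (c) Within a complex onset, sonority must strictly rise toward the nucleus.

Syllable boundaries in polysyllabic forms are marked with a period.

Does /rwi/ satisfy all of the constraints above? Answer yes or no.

yes

/rwi/ — σ1 onset /rw/ (4→5 rises), coda /∅/ ok → phonotactically legal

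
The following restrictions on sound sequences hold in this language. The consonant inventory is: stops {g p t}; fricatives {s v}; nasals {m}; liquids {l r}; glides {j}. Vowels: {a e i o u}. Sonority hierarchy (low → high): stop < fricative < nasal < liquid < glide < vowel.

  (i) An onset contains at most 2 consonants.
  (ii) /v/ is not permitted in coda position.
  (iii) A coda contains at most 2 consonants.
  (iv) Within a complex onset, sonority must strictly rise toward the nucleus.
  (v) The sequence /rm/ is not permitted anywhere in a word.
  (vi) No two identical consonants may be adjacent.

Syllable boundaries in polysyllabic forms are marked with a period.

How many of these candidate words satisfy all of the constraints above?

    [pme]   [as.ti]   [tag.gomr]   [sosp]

[pme] — σ1 onset /pm/ (1→3 rises), coda /∅/ ok → licit
[as.ti] — σ1 onset /∅/, coda /s/ ok; σ2 onset /t/, coda /∅/ ok → licit
[tag.gomr] — violates constraint (vi): adjacent identical consonants /gg/ → illicit
[sosp] — σ1 onset /s/, coda /sp/ (2C) ok → licit
Licit: [pme], [as.ti], [sosp] → 3.

3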